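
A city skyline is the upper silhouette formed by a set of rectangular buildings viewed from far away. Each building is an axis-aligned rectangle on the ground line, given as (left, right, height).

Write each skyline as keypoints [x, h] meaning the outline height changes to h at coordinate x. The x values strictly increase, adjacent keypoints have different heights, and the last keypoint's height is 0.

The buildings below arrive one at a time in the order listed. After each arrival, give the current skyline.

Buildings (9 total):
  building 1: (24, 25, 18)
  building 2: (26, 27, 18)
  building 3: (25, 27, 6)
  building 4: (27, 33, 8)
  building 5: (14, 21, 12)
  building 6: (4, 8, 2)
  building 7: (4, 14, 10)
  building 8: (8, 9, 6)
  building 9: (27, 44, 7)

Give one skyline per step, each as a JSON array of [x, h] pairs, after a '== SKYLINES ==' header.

== SKYLINES ==
[[24,18],[25,0]]
[[24,18],[25,0],[26,18],[27,0]]
[[24,18],[25,6],[26,18],[27,0]]
[[24,18],[25,6],[26,18],[27,8],[33,0]]
[[14,12],[21,0],[24,18],[25,6],[26,18],[27,8],[33,0]]
[[4,2],[8,0],[14,12],[21,0],[24,18],[25,6],[26,18],[27,8],[33,0]]
[[4,10],[14,12],[21,0],[24,18],[25,6],[26,18],[27,8],[33,0]]
[[4,10],[14,12],[21,0],[24,18],[25,6],[26,18],[27,8],[33,0]]
[[4,10],[14,12],[21,0],[24,18],[25,6],[26,18],[27,8],[33,7],[44,0]]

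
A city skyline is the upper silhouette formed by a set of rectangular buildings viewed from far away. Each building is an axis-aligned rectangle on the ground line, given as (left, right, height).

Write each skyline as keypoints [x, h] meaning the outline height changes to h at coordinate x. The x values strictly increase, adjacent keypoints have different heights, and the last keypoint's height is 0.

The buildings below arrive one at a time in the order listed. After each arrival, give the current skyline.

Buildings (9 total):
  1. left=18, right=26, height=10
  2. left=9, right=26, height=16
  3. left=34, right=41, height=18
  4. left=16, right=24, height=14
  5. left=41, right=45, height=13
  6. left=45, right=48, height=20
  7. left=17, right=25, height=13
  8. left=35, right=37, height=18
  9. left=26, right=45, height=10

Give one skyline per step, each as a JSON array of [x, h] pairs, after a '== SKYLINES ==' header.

== SKYLINES ==
[[18,10],[26,0]]
[[9,16],[26,0]]
[[9,16],[26,0],[34,18],[41,0]]
[[9,16],[26,0],[34,18],[41,0]]
[[9,16],[26,0],[34,18],[41,13],[45,0]]
[[9,16],[26,0],[34,18],[41,13],[45,20],[48,0]]
[[9,16],[26,0],[34,18],[41,13],[45,20],[48,0]]
[[9,16],[26,0],[34,18],[41,13],[45,20],[48,0]]
[[9,16],[26,10],[34,18],[41,13],[45,20],[48,0]]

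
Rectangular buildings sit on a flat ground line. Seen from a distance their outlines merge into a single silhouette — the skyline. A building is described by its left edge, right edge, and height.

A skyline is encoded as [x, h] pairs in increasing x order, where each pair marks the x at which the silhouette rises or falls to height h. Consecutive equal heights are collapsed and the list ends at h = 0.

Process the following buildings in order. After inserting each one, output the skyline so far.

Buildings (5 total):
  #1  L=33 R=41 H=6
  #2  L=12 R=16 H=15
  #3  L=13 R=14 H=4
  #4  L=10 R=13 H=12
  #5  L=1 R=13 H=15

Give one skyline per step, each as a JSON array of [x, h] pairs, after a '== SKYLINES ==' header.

== SKYLINES ==
[[33,6],[41,0]]
[[12,15],[16,0],[33,6],[41,0]]
[[12,15],[16,0],[33,6],[41,0]]
[[10,12],[12,15],[16,0],[33,6],[41,0]]
[[1,15],[16,0],[33,6],[41,0]]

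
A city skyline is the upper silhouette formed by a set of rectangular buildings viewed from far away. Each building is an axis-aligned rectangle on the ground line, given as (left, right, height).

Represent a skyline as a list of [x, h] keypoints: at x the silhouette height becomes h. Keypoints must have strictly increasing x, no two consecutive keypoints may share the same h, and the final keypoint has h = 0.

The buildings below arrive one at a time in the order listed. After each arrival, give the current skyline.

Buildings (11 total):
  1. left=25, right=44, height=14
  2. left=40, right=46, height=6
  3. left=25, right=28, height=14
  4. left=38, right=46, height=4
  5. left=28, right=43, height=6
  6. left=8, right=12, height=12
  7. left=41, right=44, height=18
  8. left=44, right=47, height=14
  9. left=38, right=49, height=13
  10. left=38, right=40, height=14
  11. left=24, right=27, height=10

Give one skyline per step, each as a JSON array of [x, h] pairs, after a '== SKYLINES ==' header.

== SKYLINES ==
[[25,14],[44,0]]
[[25,14],[44,6],[46,0]]
[[25,14],[44,6],[46,0]]
[[25,14],[44,6],[46,0]]
[[25,14],[44,6],[46,0]]
[[8,12],[12,0],[25,14],[44,6],[46,0]]
[[8,12],[12,0],[25,14],[41,18],[44,6],[46,0]]
[[8,12],[12,0],[25,14],[41,18],[44,14],[47,0]]
[[8,12],[12,0],[25,14],[41,18],[44,14],[47,13],[49,0]]
[[8,12],[12,0],[25,14],[41,18],[44,14],[47,13],[49,0]]
[[8,12],[12,0],[24,10],[25,14],[41,18],[44,14],[47,13],[49,0]]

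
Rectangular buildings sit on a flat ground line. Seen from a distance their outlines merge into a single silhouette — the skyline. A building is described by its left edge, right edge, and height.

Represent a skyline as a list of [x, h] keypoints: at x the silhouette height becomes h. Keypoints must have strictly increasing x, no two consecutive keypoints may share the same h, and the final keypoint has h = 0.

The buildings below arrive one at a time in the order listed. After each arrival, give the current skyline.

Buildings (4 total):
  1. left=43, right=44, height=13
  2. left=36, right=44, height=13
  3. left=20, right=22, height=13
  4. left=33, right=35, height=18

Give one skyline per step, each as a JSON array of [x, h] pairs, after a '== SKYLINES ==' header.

== SKYLINES ==
[[43,13],[44,0]]
[[36,13],[44,0]]
[[20,13],[22,0],[36,13],[44,0]]
[[20,13],[22,0],[33,18],[35,0],[36,13],[44,0]]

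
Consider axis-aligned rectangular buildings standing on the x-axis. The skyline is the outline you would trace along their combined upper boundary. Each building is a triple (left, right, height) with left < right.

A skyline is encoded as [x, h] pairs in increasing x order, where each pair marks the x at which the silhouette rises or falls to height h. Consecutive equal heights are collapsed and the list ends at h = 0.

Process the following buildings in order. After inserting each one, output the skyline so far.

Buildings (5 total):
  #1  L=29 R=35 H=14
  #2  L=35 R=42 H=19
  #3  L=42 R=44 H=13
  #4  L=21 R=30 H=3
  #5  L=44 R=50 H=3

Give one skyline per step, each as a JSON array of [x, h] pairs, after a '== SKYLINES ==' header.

== SKYLINES ==
[[29,14],[35,0]]
[[29,14],[35,19],[42,0]]
[[29,14],[35,19],[42,13],[44,0]]
[[21,3],[29,14],[35,19],[42,13],[44,0]]
[[21,3],[29,14],[35,19],[42,13],[44,3],[50,0]]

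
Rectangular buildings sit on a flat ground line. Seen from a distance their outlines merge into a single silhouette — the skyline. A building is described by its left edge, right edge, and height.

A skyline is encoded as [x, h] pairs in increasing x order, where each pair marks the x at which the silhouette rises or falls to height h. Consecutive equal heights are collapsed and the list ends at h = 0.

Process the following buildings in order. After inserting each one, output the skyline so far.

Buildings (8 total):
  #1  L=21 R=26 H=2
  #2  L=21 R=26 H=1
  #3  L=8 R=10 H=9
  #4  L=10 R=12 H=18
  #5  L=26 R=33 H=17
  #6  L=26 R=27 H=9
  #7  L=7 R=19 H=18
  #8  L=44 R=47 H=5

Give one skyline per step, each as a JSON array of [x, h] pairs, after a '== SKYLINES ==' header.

== SKYLINES ==
[[21,2],[26,0]]
[[21,2],[26,0]]
[[8,9],[10,0],[21,2],[26,0]]
[[8,9],[10,18],[12,0],[21,2],[26,0]]
[[8,9],[10,18],[12,0],[21,2],[26,17],[33,0]]
[[8,9],[10,18],[12,0],[21,2],[26,17],[33,0]]
[[7,18],[19,0],[21,2],[26,17],[33,0]]
[[7,18],[19,0],[21,2],[26,17],[33,0],[44,5],[47,0]]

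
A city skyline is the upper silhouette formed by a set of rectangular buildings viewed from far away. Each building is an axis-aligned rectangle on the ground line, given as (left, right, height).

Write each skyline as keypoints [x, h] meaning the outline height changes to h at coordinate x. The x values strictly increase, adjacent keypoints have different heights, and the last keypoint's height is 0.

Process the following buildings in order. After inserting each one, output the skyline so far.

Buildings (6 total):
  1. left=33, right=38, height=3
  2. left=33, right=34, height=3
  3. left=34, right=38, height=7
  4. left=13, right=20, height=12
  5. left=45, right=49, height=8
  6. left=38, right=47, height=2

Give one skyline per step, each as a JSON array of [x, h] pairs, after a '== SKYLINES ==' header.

== SKYLINES ==
[[33,3],[38,0]]
[[33,3],[38,0]]
[[33,3],[34,7],[38,0]]
[[13,12],[20,0],[33,3],[34,7],[38,0]]
[[13,12],[20,0],[33,3],[34,7],[38,0],[45,8],[49,0]]
[[13,12],[20,0],[33,3],[34,7],[38,2],[45,8],[49,0]]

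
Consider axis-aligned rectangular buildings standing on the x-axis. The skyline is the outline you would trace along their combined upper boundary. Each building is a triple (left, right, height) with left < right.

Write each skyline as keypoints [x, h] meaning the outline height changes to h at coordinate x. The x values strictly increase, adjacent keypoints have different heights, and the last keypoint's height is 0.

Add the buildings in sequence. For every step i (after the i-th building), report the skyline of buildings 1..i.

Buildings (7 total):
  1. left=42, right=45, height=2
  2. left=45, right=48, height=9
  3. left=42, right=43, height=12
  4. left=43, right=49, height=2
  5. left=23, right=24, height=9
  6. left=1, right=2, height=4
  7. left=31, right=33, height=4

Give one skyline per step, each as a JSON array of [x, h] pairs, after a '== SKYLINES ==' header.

== SKYLINES ==
[[42,2],[45,0]]
[[42,2],[45,9],[48,0]]
[[42,12],[43,2],[45,9],[48,0]]
[[42,12],[43,2],[45,9],[48,2],[49,0]]
[[23,9],[24,0],[42,12],[43,2],[45,9],[48,2],[49,0]]
[[1,4],[2,0],[23,9],[24,0],[42,12],[43,2],[45,9],[48,2],[49,0]]
[[1,4],[2,0],[23,9],[24,0],[31,4],[33,0],[42,12],[43,2],[45,9],[48,2],[49,0]]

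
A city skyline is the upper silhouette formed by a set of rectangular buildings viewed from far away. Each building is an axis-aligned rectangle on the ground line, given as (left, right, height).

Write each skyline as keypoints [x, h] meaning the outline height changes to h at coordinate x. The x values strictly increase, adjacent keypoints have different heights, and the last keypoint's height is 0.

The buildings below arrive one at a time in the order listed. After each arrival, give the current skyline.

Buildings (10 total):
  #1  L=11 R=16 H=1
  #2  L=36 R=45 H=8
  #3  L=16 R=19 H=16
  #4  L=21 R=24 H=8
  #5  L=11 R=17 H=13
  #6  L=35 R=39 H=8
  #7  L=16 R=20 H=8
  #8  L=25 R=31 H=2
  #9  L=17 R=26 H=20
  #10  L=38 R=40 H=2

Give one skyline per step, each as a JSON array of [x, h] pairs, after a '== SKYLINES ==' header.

== SKYLINES ==
[[11,1],[16,0]]
[[11,1],[16,0],[36,8],[45,0]]
[[11,1],[16,16],[19,0],[36,8],[45,0]]
[[11,1],[16,16],[19,0],[21,8],[24,0],[36,8],[45,0]]
[[11,13],[16,16],[19,0],[21,8],[24,0],[36,8],[45,0]]
[[11,13],[16,16],[19,0],[21,8],[24,0],[35,8],[45,0]]
[[11,13],[16,16],[19,8],[20,0],[21,8],[24,0],[35,8],[45,0]]
[[11,13],[16,16],[19,8],[20,0],[21,8],[24,0],[25,2],[31,0],[35,8],[45,0]]
[[11,13],[16,16],[17,20],[26,2],[31,0],[35,8],[45,0]]
[[11,13],[16,16],[17,20],[26,2],[31,0],[35,8],[45,0]]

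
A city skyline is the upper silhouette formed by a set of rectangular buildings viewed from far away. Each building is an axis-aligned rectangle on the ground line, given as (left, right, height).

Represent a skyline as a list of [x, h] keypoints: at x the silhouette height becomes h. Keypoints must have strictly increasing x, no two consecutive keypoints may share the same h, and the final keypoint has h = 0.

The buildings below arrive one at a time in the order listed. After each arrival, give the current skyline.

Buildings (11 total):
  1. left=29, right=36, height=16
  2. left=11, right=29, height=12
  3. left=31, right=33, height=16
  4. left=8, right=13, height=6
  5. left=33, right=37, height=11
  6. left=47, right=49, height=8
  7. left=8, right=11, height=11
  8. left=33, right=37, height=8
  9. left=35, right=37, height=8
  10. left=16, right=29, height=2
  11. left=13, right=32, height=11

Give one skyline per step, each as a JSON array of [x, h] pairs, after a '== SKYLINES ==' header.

== SKYLINES ==
[[29,16],[36,0]]
[[11,12],[29,16],[36,0]]
[[11,12],[29,16],[36,0]]
[[8,6],[11,12],[29,16],[36,0]]
[[8,6],[11,12],[29,16],[36,11],[37,0]]
[[8,6],[11,12],[29,16],[36,11],[37,0],[47,8],[49,0]]
[[8,11],[11,12],[29,16],[36,11],[37,0],[47,8],[49,0]]
[[8,11],[11,12],[29,16],[36,11],[37,0],[47,8],[49,0]]
[[8,11],[11,12],[29,16],[36,11],[37,0],[47,8],[49,0]]
[[8,11],[11,12],[29,16],[36,11],[37,0],[47,8],[49,0]]
[[8,11],[11,12],[29,16],[36,11],[37,0],[47,8],[49,0]]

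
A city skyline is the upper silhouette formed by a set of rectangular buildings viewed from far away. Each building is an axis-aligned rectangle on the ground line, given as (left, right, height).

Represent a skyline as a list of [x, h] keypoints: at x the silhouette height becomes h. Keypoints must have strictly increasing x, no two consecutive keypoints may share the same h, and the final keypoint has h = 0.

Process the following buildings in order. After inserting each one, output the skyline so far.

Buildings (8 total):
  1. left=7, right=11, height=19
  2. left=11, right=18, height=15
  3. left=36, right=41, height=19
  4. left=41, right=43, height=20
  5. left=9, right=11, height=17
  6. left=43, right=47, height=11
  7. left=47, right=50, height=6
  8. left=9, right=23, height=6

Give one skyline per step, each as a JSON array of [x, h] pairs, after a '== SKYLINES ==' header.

== SKYLINES ==
[[7,19],[11,0]]
[[7,19],[11,15],[18,0]]
[[7,19],[11,15],[18,0],[36,19],[41,0]]
[[7,19],[11,15],[18,0],[36,19],[41,20],[43,0]]
[[7,19],[11,15],[18,0],[36,19],[41,20],[43,0]]
[[7,19],[11,15],[18,0],[36,19],[41,20],[43,11],[47,0]]
[[7,19],[11,15],[18,0],[36,19],[41,20],[43,11],[47,6],[50,0]]
[[7,19],[11,15],[18,6],[23,0],[36,19],[41,20],[43,11],[47,6],[50,0]]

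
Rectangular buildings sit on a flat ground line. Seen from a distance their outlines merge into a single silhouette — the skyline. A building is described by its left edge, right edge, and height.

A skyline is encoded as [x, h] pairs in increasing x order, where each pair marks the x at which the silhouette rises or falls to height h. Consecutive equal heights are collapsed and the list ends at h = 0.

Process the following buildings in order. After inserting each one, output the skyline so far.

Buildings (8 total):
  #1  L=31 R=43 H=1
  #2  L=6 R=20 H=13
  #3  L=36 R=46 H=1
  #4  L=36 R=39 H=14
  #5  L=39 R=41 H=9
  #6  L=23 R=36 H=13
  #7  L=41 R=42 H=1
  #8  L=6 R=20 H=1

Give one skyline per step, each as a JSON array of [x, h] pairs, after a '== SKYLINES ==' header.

== SKYLINES ==
[[31,1],[43,0]]
[[6,13],[20,0],[31,1],[43,0]]
[[6,13],[20,0],[31,1],[46,0]]
[[6,13],[20,0],[31,1],[36,14],[39,1],[46,0]]
[[6,13],[20,0],[31,1],[36,14],[39,9],[41,1],[46,0]]
[[6,13],[20,0],[23,13],[36,14],[39,9],[41,1],[46,0]]
[[6,13],[20,0],[23,13],[36,14],[39,9],[41,1],[46,0]]
[[6,13],[20,0],[23,13],[36,14],[39,9],[41,1],[46,0]]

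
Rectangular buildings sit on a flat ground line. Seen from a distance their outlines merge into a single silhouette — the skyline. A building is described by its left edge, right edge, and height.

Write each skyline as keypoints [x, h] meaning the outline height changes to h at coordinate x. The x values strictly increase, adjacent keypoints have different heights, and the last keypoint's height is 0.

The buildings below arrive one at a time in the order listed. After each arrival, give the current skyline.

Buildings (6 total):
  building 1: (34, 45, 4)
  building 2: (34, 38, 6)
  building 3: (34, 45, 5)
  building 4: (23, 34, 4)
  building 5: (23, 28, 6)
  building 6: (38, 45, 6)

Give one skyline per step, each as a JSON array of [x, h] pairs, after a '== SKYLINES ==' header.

== SKYLINES ==
[[34,4],[45,0]]
[[34,6],[38,4],[45,0]]
[[34,6],[38,5],[45,0]]
[[23,4],[34,6],[38,5],[45,0]]
[[23,6],[28,4],[34,6],[38,5],[45,0]]
[[23,6],[28,4],[34,6],[45,0]]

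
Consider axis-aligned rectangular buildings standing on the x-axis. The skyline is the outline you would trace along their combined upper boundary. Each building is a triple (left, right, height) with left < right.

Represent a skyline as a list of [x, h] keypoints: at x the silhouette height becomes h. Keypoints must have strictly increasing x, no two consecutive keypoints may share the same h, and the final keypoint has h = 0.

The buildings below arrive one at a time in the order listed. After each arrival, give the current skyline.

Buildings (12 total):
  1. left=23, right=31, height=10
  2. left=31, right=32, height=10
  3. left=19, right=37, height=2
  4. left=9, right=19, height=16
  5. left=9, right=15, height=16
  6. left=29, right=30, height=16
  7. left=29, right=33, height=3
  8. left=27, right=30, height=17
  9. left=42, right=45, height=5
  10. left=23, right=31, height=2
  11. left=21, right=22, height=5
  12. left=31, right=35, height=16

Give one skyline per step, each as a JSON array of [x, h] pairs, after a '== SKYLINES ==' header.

== SKYLINES ==
[[23,10],[31,0]]
[[23,10],[32,0]]
[[19,2],[23,10],[32,2],[37,0]]
[[9,16],[19,2],[23,10],[32,2],[37,0]]
[[9,16],[19,2],[23,10],[32,2],[37,0]]
[[9,16],[19,2],[23,10],[29,16],[30,10],[32,2],[37,0]]
[[9,16],[19,2],[23,10],[29,16],[30,10],[32,3],[33,2],[37,0]]
[[9,16],[19,2],[23,10],[27,17],[30,10],[32,3],[33,2],[37,0]]
[[9,16],[19,2],[23,10],[27,17],[30,10],[32,3],[33,2],[37,0],[42,5],[45,0]]
[[9,16],[19,2],[23,10],[27,17],[30,10],[32,3],[33,2],[37,0],[42,5],[45,0]]
[[9,16],[19,2],[21,5],[22,2],[23,10],[27,17],[30,10],[32,3],[33,2],[37,0],[42,5],[45,0]]
[[9,16],[19,2],[21,5],[22,2],[23,10],[27,17],[30,10],[31,16],[35,2],[37,0],[42,5],[45,0]]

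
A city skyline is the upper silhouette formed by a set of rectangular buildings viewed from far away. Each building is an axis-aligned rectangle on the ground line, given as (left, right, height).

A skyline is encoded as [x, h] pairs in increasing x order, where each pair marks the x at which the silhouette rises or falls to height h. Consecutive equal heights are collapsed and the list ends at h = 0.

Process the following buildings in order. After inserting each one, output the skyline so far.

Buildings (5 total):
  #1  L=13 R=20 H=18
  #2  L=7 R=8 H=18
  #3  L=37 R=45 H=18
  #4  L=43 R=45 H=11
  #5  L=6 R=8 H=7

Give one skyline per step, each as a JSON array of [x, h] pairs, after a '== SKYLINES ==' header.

== SKYLINES ==
[[13,18],[20,0]]
[[7,18],[8,0],[13,18],[20,0]]
[[7,18],[8,0],[13,18],[20,0],[37,18],[45,0]]
[[7,18],[8,0],[13,18],[20,0],[37,18],[45,0]]
[[6,7],[7,18],[8,0],[13,18],[20,0],[37,18],[45,0]]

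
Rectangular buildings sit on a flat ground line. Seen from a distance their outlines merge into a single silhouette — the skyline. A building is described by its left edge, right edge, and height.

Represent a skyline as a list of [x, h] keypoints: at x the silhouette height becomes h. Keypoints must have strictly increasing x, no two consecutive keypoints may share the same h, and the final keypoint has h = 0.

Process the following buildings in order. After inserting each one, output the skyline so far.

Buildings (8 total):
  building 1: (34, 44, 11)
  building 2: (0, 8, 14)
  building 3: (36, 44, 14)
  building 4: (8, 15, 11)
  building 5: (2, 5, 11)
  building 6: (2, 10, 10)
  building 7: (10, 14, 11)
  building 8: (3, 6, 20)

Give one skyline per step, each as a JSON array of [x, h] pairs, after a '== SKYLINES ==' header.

== SKYLINES ==
[[34,11],[44,0]]
[[0,14],[8,0],[34,11],[44,0]]
[[0,14],[8,0],[34,11],[36,14],[44,0]]
[[0,14],[8,11],[15,0],[34,11],[36,14],[44,0]]
[[0,14],[8,11],[15,0],[34,11],[36,14],[44,0]]
[[0,14],[8,11],[15,0],[34,11],[36,14],[44,0]]
[[0,14],[8,11],[15,0],[34,11],[36,14],[44,0]]
[[0,14],[3,20],[6,14],[8,11],[15,0],[34,11],[36,14],[44,0]]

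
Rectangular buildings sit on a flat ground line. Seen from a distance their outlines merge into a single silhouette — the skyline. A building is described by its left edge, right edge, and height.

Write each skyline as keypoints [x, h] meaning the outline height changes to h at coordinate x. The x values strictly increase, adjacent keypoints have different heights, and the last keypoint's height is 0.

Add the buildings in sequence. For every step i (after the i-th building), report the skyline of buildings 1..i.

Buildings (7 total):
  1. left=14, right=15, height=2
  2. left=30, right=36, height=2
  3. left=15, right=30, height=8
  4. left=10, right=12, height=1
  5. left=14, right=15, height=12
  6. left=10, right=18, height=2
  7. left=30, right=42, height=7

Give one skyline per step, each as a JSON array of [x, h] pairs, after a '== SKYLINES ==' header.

== SKYLINES ==
[[14,2],[15,0]]
[[14,2],[15,0],[30,2],[36,0]]
[[14,2],[15,8],[30,2],[36,0]]
[[10,1],[12,0],[14,2],[15,8],[30,2],[36,0]]
[[10,1],[12,0],[14,12],[15,8],[30,2],[36,0]]
[[10,2],[14,12],[15,8],[30,2],[36,0]]
[[10,2],[14,12],[15,8],[30,7],[42,0]]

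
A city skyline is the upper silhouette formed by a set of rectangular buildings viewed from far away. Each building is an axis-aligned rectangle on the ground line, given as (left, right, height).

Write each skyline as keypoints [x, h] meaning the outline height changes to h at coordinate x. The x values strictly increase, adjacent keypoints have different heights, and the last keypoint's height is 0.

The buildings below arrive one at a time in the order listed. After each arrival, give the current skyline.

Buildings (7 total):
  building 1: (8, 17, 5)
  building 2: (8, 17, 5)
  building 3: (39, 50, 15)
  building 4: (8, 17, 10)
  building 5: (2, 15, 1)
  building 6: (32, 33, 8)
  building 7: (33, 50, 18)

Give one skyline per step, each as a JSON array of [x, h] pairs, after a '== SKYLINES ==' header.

== SKYLINES ==
[[8,5],[17,0]]
[[8,5],[17,0]]
[[8,5],[17,0],[39,15],[50,0]]
[[8,10],[17,0],[39,15],[50,0]]
[[2,1],[8,10],[17,0],[39,15],[50,0]]
[[2,1],[8,10],[17,0],[32,8],[33,0],[39,15],[50,0]]
[[2,1],[8,10],[17,0],[32,8],[33,18],[50,0]]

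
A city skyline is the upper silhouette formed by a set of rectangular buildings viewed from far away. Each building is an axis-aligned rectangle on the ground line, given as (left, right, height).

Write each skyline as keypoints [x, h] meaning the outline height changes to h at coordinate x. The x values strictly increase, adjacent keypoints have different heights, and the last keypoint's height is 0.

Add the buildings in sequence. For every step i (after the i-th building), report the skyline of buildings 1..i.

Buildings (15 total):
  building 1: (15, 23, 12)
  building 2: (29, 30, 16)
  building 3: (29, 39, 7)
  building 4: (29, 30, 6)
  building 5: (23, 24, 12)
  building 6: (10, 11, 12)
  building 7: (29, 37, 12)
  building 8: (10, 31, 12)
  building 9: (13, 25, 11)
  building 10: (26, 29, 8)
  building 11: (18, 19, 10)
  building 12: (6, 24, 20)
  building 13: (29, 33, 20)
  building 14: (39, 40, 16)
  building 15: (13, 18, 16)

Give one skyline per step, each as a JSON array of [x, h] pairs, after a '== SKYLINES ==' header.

== SKYLINES ==
[[15,12],[23,0]]
[[15,12],[23,0],[29,16],[30,0]]
[[15,12],[23,0],[29,16],[30,7],[39,0]]
[[15,12],[23,0],[29,16],[30,7],[39,0]]
[[15,12],[24,0],[29,16],[30,7],[39,0]]
[[10,12],[11,0],[15,12],[24,0],[29,16],[30,7],[39,0]]
[[10,12],[11,0],[15,12],[24,0],[29,16],[30,12],[37,7],[39,0]]
[[10,12],[29,16],[30,12],[37,7],[39,0]]
[[10,12],[29,16],[30,12],[37,7],[39,0]]
[[10,12],[29,16],[30,12],[37,7],[39,0]]
[[10,12],[29,16],[30,12],[37,7],[39,0]]
[[6,20],[24,12],[29,16],[30,12],[37,7],[39,0]]
[[6,20],[24,12],[29,20],[33,12],[37,7],[39,0]]
[[6,20],[24,12],[29,20],[33,12],[37,7],[39,16],[40,0]]
[[6,20],[24,12],[29,20],[33,12],[37,7],[39,16],[40,0]]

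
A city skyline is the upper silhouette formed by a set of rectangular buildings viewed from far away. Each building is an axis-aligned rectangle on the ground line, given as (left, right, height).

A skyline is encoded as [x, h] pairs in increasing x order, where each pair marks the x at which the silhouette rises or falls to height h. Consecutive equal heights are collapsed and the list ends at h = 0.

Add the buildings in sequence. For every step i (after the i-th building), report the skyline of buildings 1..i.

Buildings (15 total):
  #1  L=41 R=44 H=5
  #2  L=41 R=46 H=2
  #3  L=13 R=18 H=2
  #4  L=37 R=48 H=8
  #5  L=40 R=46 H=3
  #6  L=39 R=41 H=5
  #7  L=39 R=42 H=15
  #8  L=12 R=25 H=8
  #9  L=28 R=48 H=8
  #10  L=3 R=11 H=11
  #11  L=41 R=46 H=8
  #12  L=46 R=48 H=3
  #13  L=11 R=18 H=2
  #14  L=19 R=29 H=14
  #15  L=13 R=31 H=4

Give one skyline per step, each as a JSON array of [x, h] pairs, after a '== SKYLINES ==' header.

== SKYLINES ==
[[41,5],[44,0]]
[[41,5],[44,2],[46,0]]
[[13,2],[18,0],[41,5],[44,2],[46,0]]
[[13,2],[18,0],[37,8],[48,0]]
[[13,2],[18,0],[37,8],[48,0]]
[[13,2],[18,0],[37,8],[48,0]]
[[13,2],[18,0],[37,8],[39,15],[42,8],[48,0]]
[[12,8],[25,0],[37,8],[39,15],[42,8],[48,0]]
[[12,8],[25,0],[28,8],[39,15],[42,8],[48,0]]
[[3,11],[11,0],[12,8],[25,0],[28,8],[39,15],[42,8],[48,0]]
[[3,11],[11,0],[12,8],[25,0],[28,8],[39,15],[42,8],[48,0]]
[[3,11],[11,0],[12,8],[25,0],[28,8],[39,15],[42,8],[48,0]]
[[3,11],[11,2],[12,8],[25,0],[28,8],[39,15],[42,8],[48,0]]
[[3,11],[11,2],[12,8],[19,14],[29,8],[39,15],[42,8],[48,0]]
[[3,11],[11,2],[12,8],[19,14],[29,8],[39,15],[42,8],[48,0]]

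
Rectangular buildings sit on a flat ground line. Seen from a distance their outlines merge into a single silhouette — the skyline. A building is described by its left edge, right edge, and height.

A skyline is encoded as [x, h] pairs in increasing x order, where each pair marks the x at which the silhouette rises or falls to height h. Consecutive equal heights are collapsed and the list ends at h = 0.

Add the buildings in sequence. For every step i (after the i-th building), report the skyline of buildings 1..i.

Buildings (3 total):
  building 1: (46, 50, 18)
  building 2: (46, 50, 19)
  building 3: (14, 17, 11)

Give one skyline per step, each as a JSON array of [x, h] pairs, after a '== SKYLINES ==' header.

== SKYLINES ==
[[46,18],[50,0]]
[[46,19],[50,0]]
[[14,11],[17,0],[46,19],[50,0]]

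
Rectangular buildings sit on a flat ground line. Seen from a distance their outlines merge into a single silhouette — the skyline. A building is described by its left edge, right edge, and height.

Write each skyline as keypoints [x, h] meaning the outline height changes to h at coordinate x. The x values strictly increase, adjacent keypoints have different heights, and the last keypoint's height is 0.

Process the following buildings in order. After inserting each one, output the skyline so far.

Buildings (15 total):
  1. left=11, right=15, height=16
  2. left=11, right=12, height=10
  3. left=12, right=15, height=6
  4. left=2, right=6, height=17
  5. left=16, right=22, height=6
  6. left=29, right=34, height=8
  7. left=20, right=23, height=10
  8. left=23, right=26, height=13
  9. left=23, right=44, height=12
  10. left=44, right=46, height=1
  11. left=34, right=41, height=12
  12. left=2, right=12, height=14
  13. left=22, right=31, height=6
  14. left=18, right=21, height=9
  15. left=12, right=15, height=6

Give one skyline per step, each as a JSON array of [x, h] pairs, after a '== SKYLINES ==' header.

== SKYLINES ==
[[11,16],[15,0]]
[[11,16],[15,0]]
[[11,16],[15,0]]
[[2,17],[6,0],[11,16],[15,0]]
[[2,17],[6,0],[11,16],[15,0],[16,6],[22,0]]
[[2,17],[6,0],[11,16],[15,0],[16,6],[22,0],[29,8],[34,0]]
[[2,17],[6,0],[11,16],[15,0],[16,6],[20,10],[23,0],[29,8],[34,0]]
[[2,17],[6,0],[11,16],[15,0],[16,6],[20,10],[23,13],[26,0],[29,8],[34,0]]
[[2,17],[6,0],[11,16],[15,0],[16,6],[20,10],[23,13],[26,12],[44,0]]
[[2,17],[6,0],[11,16],[15,0],[16,6],[20,10],[23,13],[26,12],[44,1],[46,0]]
[[2,17],[6,0],[11,16],[15,0],[16,6],[20,10],[23,13],[26,12],[44,1],[46,0]]
[[2,17],[6,14],[11,16],[15,0],[16,6],[20,10],[23,13],[26,12],[44,1],[46,0]]
[[2,17],[6,14],[11,16],[15,0],[16,6],[20,10],[23,13],[26,12],[44,1],[46,0]]
[[2,17],[6,14],[11,16],[15,0],[16,6],[18,9],[20,10],[23,13],[26,12],[44,1],[46,0]]
[[2,17],[6,14],[11,16],[15,0],[16,6],[18,9],[20,10],[23,13],[26,12],[44,1],[46,0]]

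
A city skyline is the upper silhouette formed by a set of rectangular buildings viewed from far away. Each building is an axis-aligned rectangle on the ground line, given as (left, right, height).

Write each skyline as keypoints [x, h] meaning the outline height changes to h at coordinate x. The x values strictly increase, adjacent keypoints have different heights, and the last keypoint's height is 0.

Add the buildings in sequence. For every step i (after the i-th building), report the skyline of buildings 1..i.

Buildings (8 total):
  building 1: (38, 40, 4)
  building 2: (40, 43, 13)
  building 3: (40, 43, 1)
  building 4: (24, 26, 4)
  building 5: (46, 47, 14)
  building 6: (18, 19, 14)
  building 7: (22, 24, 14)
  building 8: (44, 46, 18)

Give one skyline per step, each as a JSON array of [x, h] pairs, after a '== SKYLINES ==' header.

== SKYLINES ==
[[38,4],[40,0]]
[[38,4],[40,13],[43,0]]
[[38,4],[40,13],[43,0]]
[[24,4],[26,0],[38,4],[40,13],[43,0]]
[[24,4],[26,0],[38,4],[40,13],[43,0],[46,14],[47,0]]
[[18,14],[19,0],[24,4],[26,0],[38,4],[40,13],[43,0],[46,14],[47,0]]
[[18,14],[19,0],[22,14],[24,4],[26,0],[38,4],[40,13],[43,0],[46,14],[47,0]]
[[18,14],[19,0],[22,14],[24,4],[26,0],[38,4],[40,13],[43,0],[44,18],[46,14],[47,0]]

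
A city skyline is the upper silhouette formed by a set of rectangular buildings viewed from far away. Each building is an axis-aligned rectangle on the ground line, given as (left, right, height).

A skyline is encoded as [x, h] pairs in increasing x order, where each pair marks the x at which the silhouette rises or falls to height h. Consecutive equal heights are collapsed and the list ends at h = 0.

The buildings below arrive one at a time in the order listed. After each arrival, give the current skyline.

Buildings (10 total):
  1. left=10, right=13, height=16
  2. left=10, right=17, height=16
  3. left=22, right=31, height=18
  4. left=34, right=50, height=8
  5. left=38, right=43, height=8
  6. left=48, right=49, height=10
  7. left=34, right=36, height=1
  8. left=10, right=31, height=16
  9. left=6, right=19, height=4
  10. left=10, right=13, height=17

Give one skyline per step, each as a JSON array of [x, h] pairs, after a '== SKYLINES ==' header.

== SKYLINES ==
[[10,16],[13,0]]
[[10,16],[17,0]]
[[10,16],[17,0],[22,18],[31,0]]
[[10,16],[17,0],[22,18],[31,0],[34,8],[50,0]]
[[10,16],[17,0],[22,18],[31,0],[34,8],[50,0]]
[[10,16],[17,0],[22,18],[31,0],[34,8],[48,10],[49,8],[50,0]]
[[10,16],[17,0],[22,18],[31,0],[34,8],[48,10],[49,8],[50,0]]
[[10,16],[22,18],[31,0],[34,8],[48,10],[49,8],[50,0]]
[[6,4],[10,16],[22,18],[31,0],[34,8],[48,10],[49,8],[50,0]]
[[6,4],[10,17],[13,16],[22,18],[31,0],[34,8],[48,10],[49,8],[50,0]]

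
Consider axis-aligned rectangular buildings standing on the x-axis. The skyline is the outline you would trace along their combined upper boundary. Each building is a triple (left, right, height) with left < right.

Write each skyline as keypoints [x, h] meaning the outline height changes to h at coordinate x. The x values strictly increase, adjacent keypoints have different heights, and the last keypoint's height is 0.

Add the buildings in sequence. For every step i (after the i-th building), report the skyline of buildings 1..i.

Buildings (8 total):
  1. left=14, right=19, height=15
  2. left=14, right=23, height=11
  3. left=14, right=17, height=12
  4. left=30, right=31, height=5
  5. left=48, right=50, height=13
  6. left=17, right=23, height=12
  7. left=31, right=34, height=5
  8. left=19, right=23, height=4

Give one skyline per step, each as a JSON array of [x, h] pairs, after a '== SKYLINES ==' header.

== SKYLINES ==
[[14,15],[19,0]]
[[14,15],[19,11],[23,0]]
[[14,15],[19,11],[23,0]]
[[14,15],[19,11],[23,0],[30,5],[31,0]]
[[14,15],[19,11],[23,0],[30,5],[31,0],[48,13],[50,0]]
[[14,15],[19,12],[23,0],[30,5],[31,0],[48,13],[50,0]]
[[14,15],[19,12],[23,0],[30,5],[34,0],[48,13],[50,0]]
[[14,15],[19,12],[23,0],[30,5],[34,0],[48,13],[50,0]]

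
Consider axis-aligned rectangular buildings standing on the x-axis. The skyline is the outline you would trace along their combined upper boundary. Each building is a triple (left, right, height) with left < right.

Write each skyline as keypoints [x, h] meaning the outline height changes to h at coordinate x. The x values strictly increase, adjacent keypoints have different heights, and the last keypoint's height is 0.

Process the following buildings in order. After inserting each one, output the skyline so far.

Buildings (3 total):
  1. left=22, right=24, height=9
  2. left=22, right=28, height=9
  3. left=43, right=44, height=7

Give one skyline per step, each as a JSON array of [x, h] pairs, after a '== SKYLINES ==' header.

== SKYLINES ==
[[22,9],[24,0]]
[[22,9],[28,0]]
[[22,9],[28,0],[43,7],[44,0]]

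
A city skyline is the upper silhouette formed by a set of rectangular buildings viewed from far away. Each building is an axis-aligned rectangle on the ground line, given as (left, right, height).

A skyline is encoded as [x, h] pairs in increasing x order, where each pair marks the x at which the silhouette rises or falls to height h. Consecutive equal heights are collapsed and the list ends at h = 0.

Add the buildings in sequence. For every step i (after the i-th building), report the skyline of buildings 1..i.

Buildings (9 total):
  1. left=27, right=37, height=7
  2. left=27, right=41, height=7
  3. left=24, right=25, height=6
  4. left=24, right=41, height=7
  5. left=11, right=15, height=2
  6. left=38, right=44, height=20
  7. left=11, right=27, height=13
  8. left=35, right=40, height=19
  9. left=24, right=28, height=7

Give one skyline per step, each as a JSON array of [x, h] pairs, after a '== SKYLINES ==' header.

== SKYLINES ==
[[27,7],[37,0]]
[[27,7],[41,0]]
[[24,6],[25,0],[27,7],[41,0]]
[[24,7],[41,0]]
[[11,2],[15,0],[24,7],[41,0]]
[[11,2],[15,0],[24,7],[38,20],[44,0]]
[[11,13],[27,7],[38,20],[44,0]]
[[11,13],[27,7],[35,19],[38,20],[44,0]]
[[11,13],[27,7],[35,19],[38,20],[44,0]]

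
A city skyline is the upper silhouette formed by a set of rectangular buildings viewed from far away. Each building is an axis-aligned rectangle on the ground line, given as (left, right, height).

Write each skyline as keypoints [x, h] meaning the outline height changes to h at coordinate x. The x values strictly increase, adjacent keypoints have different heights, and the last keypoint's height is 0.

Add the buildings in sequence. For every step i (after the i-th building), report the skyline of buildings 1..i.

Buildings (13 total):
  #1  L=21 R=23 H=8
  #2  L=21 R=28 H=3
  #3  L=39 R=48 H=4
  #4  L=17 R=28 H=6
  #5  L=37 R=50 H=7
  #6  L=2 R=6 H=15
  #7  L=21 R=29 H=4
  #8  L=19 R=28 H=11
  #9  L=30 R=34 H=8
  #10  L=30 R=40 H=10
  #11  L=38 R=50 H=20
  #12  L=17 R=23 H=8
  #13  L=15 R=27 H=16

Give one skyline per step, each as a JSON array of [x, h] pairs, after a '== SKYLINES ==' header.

== SKYLINES ==
[[21,8],[23,0]]
[[21,8],[23,3],[28,0]]
[[21,8],[23,3],[28,0],[39,4],[48,0]]
[[17,6],[21,8],[23,6],[28,0],[39,4],[48,0]]
[[17,6],[21,8],[23,6],[28,0],[37,7],[50,0]]
[[2,15],[6,0],[17,6],[21,8],[23,6],[28,0],[37,7],[50,0]]
[[2,15],[6,0],[17,6],[21,8],[23,6],[28,4],[29,0],[37,7],[50,0]]
[[2,15],[6,0],[17,6],[19,11],[28,4],[29,0],[37,7],[50,0]]
[[2,15],[6,0],[17,6],[19,11],[28,4],[29,0],[30,8],[34,0],[37,7],[50,0]]
[[2,15],[6,0],[17,6],[19,11],[28,4],[29,0],[30,10],[40,7],[50,0]]
[[2,15],[6,0],[17,6],[19,11],[28,4],[29,0],[30,10],[38,20],[50,0]]
[[2,15],[6,0],[17,8],[19,11],[28,4],[29,0],[30,10],[38,20],[50,0]]
[[2,15],[6,0],[15,16],[27,11],[28,4],[29,0],[30,10],[38,20],[50,0]]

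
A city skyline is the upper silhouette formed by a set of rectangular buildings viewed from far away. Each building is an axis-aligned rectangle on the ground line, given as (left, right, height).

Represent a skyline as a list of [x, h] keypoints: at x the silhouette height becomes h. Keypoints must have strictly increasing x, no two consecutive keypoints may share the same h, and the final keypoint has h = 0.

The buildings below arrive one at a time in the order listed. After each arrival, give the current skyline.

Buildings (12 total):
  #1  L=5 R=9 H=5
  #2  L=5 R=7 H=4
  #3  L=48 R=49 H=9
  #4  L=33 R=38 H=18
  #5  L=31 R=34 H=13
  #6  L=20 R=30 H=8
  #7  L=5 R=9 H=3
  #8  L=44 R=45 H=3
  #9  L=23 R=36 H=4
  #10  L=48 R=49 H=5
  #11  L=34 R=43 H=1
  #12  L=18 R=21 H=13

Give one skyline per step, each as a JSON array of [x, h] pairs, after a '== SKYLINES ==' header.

== SKYLINES ==
[[5,5],[9,0]]
[[5,5],[9,0]]
[[5,5],[9,0],[48,9],[49,0]]
[[5,5],[9,0],[33,18],[38,0],[48,9],[49,0]]
[[5,5],[9,0],[31,13],[33,18],[38,0],[48,9],[49,0]]
[[5,5],[9,0],[20,8],[30,0],[31,13],[33,18],[38,0],[48,9],[49,0]]
[[5,5],[9,0],[20,8],[30,0],[31,13],[33,18],[38,0],[48,9],[49,0]]
[[5,5],[9,0],[20,8],[30,0],[31,13],[33,18],[38,0],[44,3],[45,0],[48,9],[49,0]]
[[5,5],[9,0],[20,8],[30,4],[31,13],[33,18],[38,0],[44,3],[45,0],[48,9],[49,0]]
[[5,5],[9,0],[20,8],[30,4],[31,13],[33,18],[38,0],[44,3],[45,0],[48,9],[49,0]]
[[5,5],[9,0],[20,8],[30,4],[31,13],[33,18],[38,1],[43,0],[44,3],[45,0],[48,9],[49,0]]
[[5,5],[9,0],[18,13],[21,8],[30,4],[31,13],[33,18],[38,1],[43,0],[44,3],[45,0],[48,9],[49,0]]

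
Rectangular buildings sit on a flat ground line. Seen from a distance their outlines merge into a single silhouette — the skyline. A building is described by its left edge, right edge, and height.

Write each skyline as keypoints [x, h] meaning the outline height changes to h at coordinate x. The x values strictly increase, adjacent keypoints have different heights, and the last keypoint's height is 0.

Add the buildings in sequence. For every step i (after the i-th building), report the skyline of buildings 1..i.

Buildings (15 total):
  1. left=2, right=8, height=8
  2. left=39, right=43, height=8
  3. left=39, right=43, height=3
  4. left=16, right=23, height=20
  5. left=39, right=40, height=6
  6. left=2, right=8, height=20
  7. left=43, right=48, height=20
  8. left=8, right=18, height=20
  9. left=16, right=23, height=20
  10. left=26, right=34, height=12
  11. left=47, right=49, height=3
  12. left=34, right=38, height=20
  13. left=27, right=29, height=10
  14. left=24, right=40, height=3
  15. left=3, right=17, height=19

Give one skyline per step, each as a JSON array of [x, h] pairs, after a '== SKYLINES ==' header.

== SKYLINES ==
[[2,8],[8,0]]
[[2,8],[8,0],[39,8],[43,0]]
[[2,8],[8,0],[39,8],[43,0]]
[[2,8],[8,0],[16,20],[23,0],[39,8],[43,0]]
[[2,8],[8,0],[16,20],[23,0],[39,8],[43,0]]
[[2,20],[8,0],[16,20],[23,0],[39,8],[43,0]]
[[2,20],[8,0],[16,20],[23,0],[39,8],[43,20],[48,0]]
[[2,20],[23,0],[39,8],[43,20],[48,0]]
[[2,20],[23,0],[39,8],[43,20],[48,0]]
[[2,20],[23,0],[26,12],[34,0],[39,8],[43,20],[48,0]]
[[2,20],[23,0],[26,12],[34,0],[39,8],[43,20],[48,3],[49,0]]
[[2,20],[23,0],[26,12],[34,20],[38,0],[39,8],[43,20],[48,3],[49,0]]
[[2,20],[23,0],[26,12],[34,20],[38,0],[39,8],[43,20],[48,3],[49,0]]
[[2,20],[23,0],[24,3],[26,12],[34,20],[38,3],[39,8],[43,20],[48,3],[49,0]]
[[2,20],[23,0],[24,3],[26,12],[34,20],[38,3],[39,8],[43,20],[48,3],[49,0]]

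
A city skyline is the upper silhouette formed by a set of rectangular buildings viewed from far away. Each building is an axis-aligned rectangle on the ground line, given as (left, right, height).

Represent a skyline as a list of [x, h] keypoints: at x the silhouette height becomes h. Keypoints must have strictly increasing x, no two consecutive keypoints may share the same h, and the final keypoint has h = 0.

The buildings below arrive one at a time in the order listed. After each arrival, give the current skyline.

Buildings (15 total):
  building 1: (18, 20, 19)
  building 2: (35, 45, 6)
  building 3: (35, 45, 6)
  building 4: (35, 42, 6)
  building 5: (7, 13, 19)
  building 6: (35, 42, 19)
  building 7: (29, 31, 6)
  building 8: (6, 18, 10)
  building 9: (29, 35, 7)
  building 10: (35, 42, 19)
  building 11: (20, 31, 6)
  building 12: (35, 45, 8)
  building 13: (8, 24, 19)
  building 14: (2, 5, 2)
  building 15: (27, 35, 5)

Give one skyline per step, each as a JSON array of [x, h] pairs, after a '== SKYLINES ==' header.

== SKYLINES ==
[[18,19],[20,0]]
[[18,19],[20,0],[35,6],[45,0]]
[[18,19],[20,0],[35,6],[45,0]]
[[18,19],[20,0],[35,6],[45,0]]
[[7,19],[13,0],[18,19],[20,0],[35,6],[45,0]]
[[7,19],[13,0],[18,19],[20,0],[35,19],[42,6],[45,0]]
[[7,19],[13,0],[18,19],[20,0],[29,6],[31,0],[35,19],[42,6],[45,0]]
[[6,10],[7,19],[13,10],[18,19],[20,0],[29,6],[31,0],[35,19],[42,6],[45,0]]
[[6,10],[7,19],[13,10],[18,19],[20,0],[29,7],[35,19],[42,6],[45,0]]
[[6,10],[7,19],[13,10],[18,19],[20,0],[29,7],[35,19],[42,6],[45,0]]
[[6,10],[7,19],[13,10],[18,19],[20,6],[29,7],[35,19],[42,6],[45,0]]
[[6,10],[7,19],[13,10],[18,19],[20,6],[29,7],[35,19],[42,8],[45,0]]
[[6,10],[7,19],[24,6],[29,7],[35,19],[42,8],[45,0]]
[[2,2],[5,0],[6,10],[7,19],[24,6],[29,7],[35,19],[42,8],[45,0]]
[[2,2],[5,0],[6,10],[7,19],[24,6],[29,7],[35,19],[42,8],[45,0]]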